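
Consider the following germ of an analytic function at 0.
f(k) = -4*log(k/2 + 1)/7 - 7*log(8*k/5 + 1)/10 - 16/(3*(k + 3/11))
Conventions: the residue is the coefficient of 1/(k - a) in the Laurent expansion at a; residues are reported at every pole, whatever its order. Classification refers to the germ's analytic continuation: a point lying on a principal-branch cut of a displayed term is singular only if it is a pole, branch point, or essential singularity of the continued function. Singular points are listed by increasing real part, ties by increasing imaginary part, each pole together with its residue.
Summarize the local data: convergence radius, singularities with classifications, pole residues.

Denominator factor (k + 3/11): pole of order 1 at -3/11, modulus 3/11.
Branch term (-7/10)*log(1 - k/(-5/8)): its argument vanishes at k = -5/8, a logarithmic branch point, modulus 5/8.
Branch term (-4/7)*log(1 - k/(-2)): its argument vanishes at k = -2, a logarithmic branch point, modulus 2.
The radius of convergence is the smallest modulus among the singular points: 3/11.
The branch terms are analytic at -3/11 and contribute nothing to the residue; only the rational part matters.
At the order-1 pole -3/11 set g(k) = (k - (-3/11))*(rational part) = -16/3.
Simple pole: residue = g(a) at a = -3/11, which is -16/3.
List the singular points by increasing real part (a conjugate pair: the negative imaginary part first).

Radius of convergence at 0: 3/11.
At -2: a logarithmic branch point.
At -5/8: a logarithmic branch point.
At -3/11: a pole of order 1; residue -16/3.


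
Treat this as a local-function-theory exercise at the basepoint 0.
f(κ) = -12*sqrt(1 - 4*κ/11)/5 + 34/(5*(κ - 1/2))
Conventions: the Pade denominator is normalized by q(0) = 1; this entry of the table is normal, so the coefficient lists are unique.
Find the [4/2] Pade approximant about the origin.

The Pade approximant has numerator coefficients [-16, 33228754976/3793189785, -789310248/397381787, 17036061888/152991987995, 150080600/48083196227]; denominator coefficients [1, -1684353838/758637957, 3675710854/8345017527].

Taylor coefficients needed (expand at 0): a_0 = -16, a_1 = -1472/55, a_2 = -32888/605, a_3 = -724016/6655, a_4 = -15929288/73205, a_5 = -70089328/161051, a_6 = -7709832464/8857805.
Write the denominator as Q(κ) = 1 + q1*κ + q2*κ^2. Requiring Q*f - P = O(κ^7) with deg P <= 4 kills the coefficients of κ^5..κ^6 in Q*f:
  κ^5: a_5 + q1*a_4 + q2*a_3 = 0, i.e. -70089328/161051 + (-15929288/73205)*q1 + (-724016/6655)*q2 = 0.
  κ^6: a_6 + q1*a_5 + q2*a_4 = 0, i.e. -7709832464/8857805 + (-70089328/161051)*q1 + (-15929288/73205)*q2 = 0.
Solving this linear system: q1 = -1684353838/758637957, q2 = 3675710854/8345017527.
The numerator is Q*f truncated at degree 4: P0 = a_0 = -16; P1 = a_1 + q1*a_0 = 33228754976/3793189785; P2 = a_2 + q1*a_1 + q2*a_0 = -789310248/397381787; P3 = a_3 + q1*a_2 + q2*a_1 = 17036061888/152991987995; P4 = a_4 + q1*a_3 + q2*a_2 = 150080600/48083196227.


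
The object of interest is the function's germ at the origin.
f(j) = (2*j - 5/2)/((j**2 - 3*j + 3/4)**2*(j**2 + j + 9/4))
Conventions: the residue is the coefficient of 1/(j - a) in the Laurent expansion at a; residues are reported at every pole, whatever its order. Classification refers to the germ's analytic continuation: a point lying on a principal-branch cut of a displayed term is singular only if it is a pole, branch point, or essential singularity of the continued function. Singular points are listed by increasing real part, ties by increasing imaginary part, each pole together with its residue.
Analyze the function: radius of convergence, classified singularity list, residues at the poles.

Radius of convergence at 0: 3/2 - (1/2)*sqrt(6).
At (-1/2) - (sqrt(2))*i: a pole of order 1; residue (-620/16641) + ((761/33282)*sqrt(2))*i.
At (-1/2) + (sqrt(2))*i: a pole of order 1; residue (-620/16641) - ((761/33282)*sqrt(2))*i.
At 3/2 - (1/2)*sqrt(6): a pole of order 2; residue 620/16641 + (287/11094)*sqrt(6).
At 3/2 + (1/2)*sqrt(6): a pole of order 2; residue 620/16641 - (287/11094)*sqrt(6).

Denominator factor (j**2 + j + 9/4): discriminant -8, complex-conjugate roots (-1/2) + (sqrt(2))*i and (-1/2) - (sqrt(2))*i; poles of order 1, moduli 3/2 and 3/2.
Denominator factor (j**2 - 3*j + 3/4)^2: discriminant 6, real irrational roots 3/2 + (1/2)*sqrt(6) and 3/2 - (1/2)*sqrt(6); poles of order 2, moduli 3/2 + (1/2)*sqrt(6) and 3/2 - (1/2)*sqrt(6).
The radius of convergence is the smallest modulus among the singular points: 3/2 - (1/2)*sqrt(6).
The factor j**2 + j + 9/4 splits as (j - a)(j - a') with a = (-1/2) - (sqrt(2))*i, a' = (-1/2) + (sqrt(2))*i. At the order-1 pole a set g(j) = (j - a)*f(j) = [(2*j - 5/2)/(j**2 - 3*j + 3/4)**2] / (j - a').
Simple pole: residue = g(a) at a = (-1/2) - (sqrt(2))*i, which is (-620/16641) + ((761/33282)*sqrt(2))*i.
The factor j**2 + j + 9/4 splits as (j - a)(j - a') with a = (-1/2) + (sqrt(2))*i, a' = (-1/2) - (sqrt(2))*i. At the order-1 pole a set g(j) = (j - a)*f(j) = [(2*j - 5/2)/(j**2 - 3*j + 3/4)**2] / (j - a').
Simple pole: residue = g(a) at a = (-1/2) + (sqrt(2))*i, which is (-620/16641) - ((761/33282)*sqrt(2))*i.
The factor j**2 - 3*j + 3/4 splits as (j - a)(j - a') with a = 3/2 - (1/2)*sqrt(6), a' = 3/2 + (1/2)*sqrt(6). At the order-2 pole a set g(j) = (j - a)^2*f(j) = [(2*j - 5/2)/(j**2 + j + 9/4)] / (j - a')^2.
Order-2 pole: residue = g'(a); g'(3/2 - (1/2)*sqrt(6)) = 620/16641 + (287/11094)*sqrt(6), so the residue is 620/16641 + (287/11094)*sqrt(6).
The factor j**2 - 3*j + 3/4 splits as (j - a)(j - a') with a = 3/2 + (1/2)*sqrt(6), a' = 3/2 - (1/2)*sqrt(6). At the order-2 pole a set g(j) = (j - a)^2*f(j) = [(2*j - 5/2)/(j**2 + j + 9/4)] / (j - a')^2.
Order-2 pole: residue = g'(a); g'(3/2 + (1/2)*sqrt(6)) = 620/16641 - (287/11094)*sqrt(6), so the residue is 620/16641 - (287/11094)*sqrt(6).
List the singular points by increasing real part (a conjugate pair: the negative imaginary part first).


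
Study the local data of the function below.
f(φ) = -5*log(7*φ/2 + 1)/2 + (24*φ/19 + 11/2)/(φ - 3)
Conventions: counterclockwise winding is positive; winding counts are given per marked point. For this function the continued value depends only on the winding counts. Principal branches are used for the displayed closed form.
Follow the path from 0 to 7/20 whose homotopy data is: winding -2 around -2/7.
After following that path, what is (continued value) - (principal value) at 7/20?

Continued minus principal equals (10)*pi*i.

The rational part is single-valued and drops out of the difference; each branch term changes only by its own monodromy.
(-5/2)*log(1 - φ/(-2/7)): each positive loop around -2/7 adds 2*pi*i to the log, so winding -2 contributes (-5/2)*(-2)*2*pi*i = (10)*pi*i.
Summing the contributions at φ = 7/20 gives (10)*pi*i.


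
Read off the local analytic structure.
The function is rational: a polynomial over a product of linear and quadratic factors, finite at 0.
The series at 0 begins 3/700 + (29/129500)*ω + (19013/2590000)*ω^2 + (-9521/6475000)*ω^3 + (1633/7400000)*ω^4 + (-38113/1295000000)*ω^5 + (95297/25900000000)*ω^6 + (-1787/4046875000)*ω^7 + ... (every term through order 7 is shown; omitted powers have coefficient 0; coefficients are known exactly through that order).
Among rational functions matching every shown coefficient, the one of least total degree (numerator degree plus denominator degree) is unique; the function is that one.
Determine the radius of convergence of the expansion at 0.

The radius of convergence is 10.

No rational of total degree below 4 reproduces all 8 coefficients; solving the [2/2] Pade equations on them gives f(ω) = (26*ω**2/35 + 4*ω/37 + 3/7)/(ω + 10)**2, whose expansion matches every shown term.
Denominator factor (ω + 10)^2: pole of order 2 at -10, modulus 10.
The radius of convergence is the smallest modulus among the singular points: 10.


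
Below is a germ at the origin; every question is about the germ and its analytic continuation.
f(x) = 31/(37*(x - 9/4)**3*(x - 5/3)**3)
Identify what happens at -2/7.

Denominator factors: x - 9/4 = -71/28 at x = -2/7; x - 5/3 = -41/21 at x = -2/7 — none vanishes.
So the germ continues analytically to -2/7.

The point is a regular point.


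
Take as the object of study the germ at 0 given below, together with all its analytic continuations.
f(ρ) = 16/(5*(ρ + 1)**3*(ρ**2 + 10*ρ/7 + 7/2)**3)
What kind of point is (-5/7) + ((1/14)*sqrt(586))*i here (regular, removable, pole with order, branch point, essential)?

The point is a pole of order 3.

The denominator factor ρ**2 + 10*ρ/7 + 7/2 vanishes at (-5/7) + ((1/14)*sqrt(586))*i and appears to the power 3; the numerator there equals 16/5, nonzero, and no other factor vanishes.
Hence a pole whose order is the multiplicity, 3.


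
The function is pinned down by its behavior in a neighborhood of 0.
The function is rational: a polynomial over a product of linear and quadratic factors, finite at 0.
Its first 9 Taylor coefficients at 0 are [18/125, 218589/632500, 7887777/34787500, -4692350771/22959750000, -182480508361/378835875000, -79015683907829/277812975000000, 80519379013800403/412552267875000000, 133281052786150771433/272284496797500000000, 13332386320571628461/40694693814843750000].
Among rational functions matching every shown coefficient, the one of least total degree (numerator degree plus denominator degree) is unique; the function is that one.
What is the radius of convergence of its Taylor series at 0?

The radius of convergence is 1.

No rational of total degree below 7 reproduces all 9 coefficients; solving the [1/6] Pade equations on them gives f(δ) = (31*δ/23 + 8/5)/((δ**2 - 12*δ/11 + 1)*(δ**2 - 7*δ/9 + 10/3)**2), whose expansion matches every shown term.
Denominator factor (δ**2 - 7*δ/9 + 10/3)^2: discriminant -1031/81, complex-conjugate roots (7/18) + ((1/18)*sqrt(1031))*i and (7/18) - ((1/18)*sqrt(1031))*i; poles of order 2, moduli (1/3)*sqrt(30) and (1/3)*sqrt(30).
Denominator factor (δ**2 - 12*δ/11 + 1): discriminant -340/121, complex-conjugate roots (6/11) + ((1/11)*sqrt(85))*i and (6/11) - ((1/11)*sqrt(85))*i; poles of order 1, moduli 1 and 1.
The radius of convergence is the smallest modulus among the singular points: 1.


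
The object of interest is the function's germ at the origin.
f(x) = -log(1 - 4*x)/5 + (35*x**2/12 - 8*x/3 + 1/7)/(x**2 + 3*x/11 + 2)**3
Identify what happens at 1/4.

The term (-1/5)*log(1 - x/(1/4)) has argument 1 - 1/4/(1/4) = 0 at 1/4: a logarithmic (infinitely-sheeted) branch point; the remaining terms are analytic or single-valued there.

The point is a logarithmic branch point.


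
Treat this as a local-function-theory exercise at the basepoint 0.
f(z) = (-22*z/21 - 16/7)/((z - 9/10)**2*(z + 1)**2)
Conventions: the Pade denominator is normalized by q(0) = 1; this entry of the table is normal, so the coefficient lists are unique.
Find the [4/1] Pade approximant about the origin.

The Pade approximant has numerator coefficients [-1600/567, 55186400/140990787, -307525075/60424623, 4919464450/11420253747, -798009540025/102782283723]; denominator coefficients [1, -543251/663096].

Taylor coefficients needed (expand at 0): a_0 = -1600/567, a_1 = -1400/729, a_2 = -34000/5103, a_3 = -2078200/413343, a_4 = -6315200/531441, a_5 = -108650200/11160261.
Write the denominator as Q(z) = 1 + q1*z. Requiring Q*f - P = O(z^6) with deg P <= 4 kills the coefficients of z^5..z^5 in Q*f:
  z^5: a_5 + q1*a_4 = 0, i.e. -108650200/11160261 + (-6315200/531441)*q1 = 0.
Solving this linear system: q1 = -543251/663096.
The numerator is Q*f truncated at degree 4: P0 = a_0 = -1600/567; P1 = a_1 + q1*a_0 = 55186400/140990787; P2 = a_2 + q1*a_1 = -307525075/60424623; P3 = a_3 + q1*a_2 = 4919464450/11420253747; P4 = a_4 + q1*a_3 = -798009540025/102782283723.


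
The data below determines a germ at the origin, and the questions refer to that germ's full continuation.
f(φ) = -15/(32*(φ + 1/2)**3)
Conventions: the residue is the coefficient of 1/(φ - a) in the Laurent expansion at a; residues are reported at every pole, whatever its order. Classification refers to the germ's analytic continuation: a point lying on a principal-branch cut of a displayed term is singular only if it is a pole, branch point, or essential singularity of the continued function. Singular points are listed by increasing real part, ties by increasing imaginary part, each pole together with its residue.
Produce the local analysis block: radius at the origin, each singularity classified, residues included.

Radius of convergence at 0: 1/2.
At -1/2: a pole of order 3; residue 0.

Denominator factor (φ + 1/2)^3: pole of order 3 at -1/2, modulus 1/2.
The radius of convergence is the smallest modulus among the singular points: 1/2.
At the order-3 pole -1/2 set g(φ) = (φ - (-1/2))^3*f(φ) = -15/32.
Order-3 pole: residue = g''(a)/2; g''(-1/2) = 0, so the residue is 0.


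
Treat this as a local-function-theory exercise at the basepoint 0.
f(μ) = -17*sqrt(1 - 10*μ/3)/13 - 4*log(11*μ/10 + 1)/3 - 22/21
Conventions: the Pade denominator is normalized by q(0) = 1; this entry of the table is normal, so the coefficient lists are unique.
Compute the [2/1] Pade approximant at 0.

The Pade approximant has numerator coefficients [-643/273, 45552131/15708420, 7334387/3740100]; denominator coefficients [1, -53429/57540].

Taylor coefficients needed (expand at 0): a_0 = -643/273, a_1 = 139/195, a_2 = 7672/2925, a_3 = 106858/43875.
Write the denominator as Q(μ) = 1 + q1*μ. Requiring Q*f - P = O(μ^4) with deg P <= 2 kills the coefficients of μ^3..μ^3 in Q*f:
  μ^3: a_3 + q1*a_2 = 0, i.e. 106858/43875 + (7672/2925)*q1 = 0.
Solving this linear system: q1 = -53429/57540.
The numerator is Q*f truncated at degree 2: P0 = a_0 = -643/273; P1 = a_1 + q1*a_0 = 45552131/15708420; P2 = a_2 + q1*a_1 = 7334387/3740100.


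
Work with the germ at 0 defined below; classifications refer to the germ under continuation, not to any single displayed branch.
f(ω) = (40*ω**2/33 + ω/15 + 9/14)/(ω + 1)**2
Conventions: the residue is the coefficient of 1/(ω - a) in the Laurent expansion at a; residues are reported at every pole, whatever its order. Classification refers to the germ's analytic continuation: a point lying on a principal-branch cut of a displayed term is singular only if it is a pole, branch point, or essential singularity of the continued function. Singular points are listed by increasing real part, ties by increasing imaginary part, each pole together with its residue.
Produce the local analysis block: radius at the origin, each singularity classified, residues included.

Denominator factor (ω + 1)^2: pole of order 2 at -1, modulus 1.
The radius of convergence is the smallest modulus among the singular points: 1.
At the order-2 pole -1 set g(ω) = (ω - (-1))^2*f(ω) = 40*ω**2/33 + ω/15 + 9/14.
Order-2 pole: residue = g'(a); g'(-1) = -389/165, so the residue is -389/165.

Radius of convergence at 0: 1.
At -1: a pole of order 2; residue -389/165.


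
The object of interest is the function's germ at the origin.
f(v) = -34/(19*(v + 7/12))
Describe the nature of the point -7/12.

The denominator factor v + 7/12 vanishes at -7/12 and appears to the power 1; the numerator there equals -34/19, nonzero, and no other factor vanishes.
Hence a pole whose order is the multiplicity, 1.

The point is a pole of order 1.


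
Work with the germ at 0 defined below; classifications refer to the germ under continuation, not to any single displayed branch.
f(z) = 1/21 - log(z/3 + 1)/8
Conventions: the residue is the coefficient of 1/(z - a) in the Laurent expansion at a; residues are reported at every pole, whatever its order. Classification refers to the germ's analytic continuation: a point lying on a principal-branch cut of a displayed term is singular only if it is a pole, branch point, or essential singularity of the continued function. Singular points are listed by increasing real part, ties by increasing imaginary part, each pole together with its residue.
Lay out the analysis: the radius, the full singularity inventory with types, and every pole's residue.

Radius of convergence at 0: 3.
At -3: a logarithmic branch point.

Branch term (-1/8)*log(1 - z/(-3)): its argument vanishes at z = -3, a logarithmic branch point, modulus 3.
The radius of convergence is the smallest modulus among the singular points: 3.


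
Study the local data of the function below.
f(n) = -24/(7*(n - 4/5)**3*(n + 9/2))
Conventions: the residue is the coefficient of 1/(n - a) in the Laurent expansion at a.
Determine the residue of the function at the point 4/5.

At the order-3 pole 4/5 set g(n) = (n - (4/5))^3*f(n) = -24/(7*(n + 9/2)).
Order-3 pole: residue = g''(a)/2; g''(4/5) = -48000/1042139, so the residue is -24000/1042139.

The residue is -24000/1042139.


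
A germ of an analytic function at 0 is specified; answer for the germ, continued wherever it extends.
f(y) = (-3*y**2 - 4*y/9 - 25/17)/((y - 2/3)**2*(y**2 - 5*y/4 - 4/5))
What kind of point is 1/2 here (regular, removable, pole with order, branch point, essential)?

Denominator factors: y**2 - 5*y/4 - 4/5 = -47/40 at y = 1/2; y - 2/3 = -1/6 at y = 1/2 — none vanishes.
So the germ continues analytically to 1/2.

The point is a regular point.


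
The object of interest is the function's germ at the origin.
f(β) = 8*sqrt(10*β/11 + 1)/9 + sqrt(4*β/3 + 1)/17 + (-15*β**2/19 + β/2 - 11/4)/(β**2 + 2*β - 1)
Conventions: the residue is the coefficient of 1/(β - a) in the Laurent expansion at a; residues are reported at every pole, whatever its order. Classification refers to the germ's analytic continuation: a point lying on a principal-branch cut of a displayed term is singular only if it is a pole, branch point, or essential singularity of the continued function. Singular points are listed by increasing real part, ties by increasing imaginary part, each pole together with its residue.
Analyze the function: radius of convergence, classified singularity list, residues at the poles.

Radius of convergence at 0: -1 + sqrt(2).
At -1 - sqrt(2): a pole of order 1; residue 79/76 + (427/304)*sqrt(2).
At -11/10: an algebraic (square-root) branch point.
At -3/4: an algebraic (square-root) branch point.
At -1 + sqrt(2): a pole of order 1; residue 79/76 - (427/304)*sqrt(2).

Denominator factor (β**2 + 2*β - 1): discriminant 8, real irrational roots -1 + sqrt(2) and -1 - sqrt(2); poles of order 1, moduli -1 + sqrt(2) and 1 + sqrt(2).
Branch term (8/9)*sqrt(1 - β/(-11/10)): its argument vanishes at β = -11/10, a square-root branch point, modulus 11/10.
Branch term (1/17)*sqrt(1 - β/(-3/4)): its argument vanishes at β = -3/4, a square-root branch point, modulus 3/4.
The radius of convergence is the smallest modulus among the singular points: -1 + sqrt(2).
The branch terms are analytic at -1 - sqrt(2) and contribute nothing to the residue; only the rational part matters.
The factor β**2 + 2*β - 1 splits as (β - a)(β - a') with a = -1 - sqrt(2), a' = -1 + sqrt(2). At the order-1 pole a set g(β) = (β - a)*(rational part) = [-15*β**2/19 + β/2 - 11/4] / (β - a').
Simple pole: residue = g(a) at a = -1 - sqrt(2), which is 79/76 + (427/304)*sqrt(2).
The branch terms are analytic at -1 + sqrt(2) and contribute nothing to the residue; only the rational part matters.
The factor β**2 + 2*β - 1 splits as (β - a)(β - a') with a = -1 + sqrt(2), a' = -1 - sqrt(2). At the order-1 pole a set g(β) = (β - a)*(rational part) = [-15*β**2/19 + β/2 - 11/4] / (β - a').
Simple pole: residue = g(a) at a = -1 + sqrt(2), which is 79/76 - (427/304)*sqrt(2).
List the singular points by increasing real part (a conjugate pair: the negative imaginary part first).


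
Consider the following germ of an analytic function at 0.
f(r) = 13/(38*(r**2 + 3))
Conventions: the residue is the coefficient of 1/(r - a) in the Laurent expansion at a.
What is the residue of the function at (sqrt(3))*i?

The residue is -((13/228)*sqrt(3))*i.

The factor r**2 + 3 splits as (r - a)(r - a') with a = (sqrt(3))*i, a' = -(sqrt(3))*i. At the order-1 pole a set g(r) = (r - a)*f(r) = [13/38] / (r - a').
Simple pole: residue = g(a) at a = (sqrt(3))*i, which is -((13/228)*sqrt(3))*i.


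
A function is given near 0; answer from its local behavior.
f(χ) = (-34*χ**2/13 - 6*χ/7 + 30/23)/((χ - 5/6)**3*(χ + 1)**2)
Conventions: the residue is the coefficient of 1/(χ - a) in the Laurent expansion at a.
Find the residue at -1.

At the order-2 pole -1 set g(χ) = (χ - (-1))^2*f(χ) = (-34*χ**2/13 - 6*χ/7 + 30/23)/(χ - 5/6)**3.
Order-2 pole: residue = g'(a); g'(-1) = -2579472/4377659, so the residue is -2579472/4377659.

The residue is -2579472/4377659.


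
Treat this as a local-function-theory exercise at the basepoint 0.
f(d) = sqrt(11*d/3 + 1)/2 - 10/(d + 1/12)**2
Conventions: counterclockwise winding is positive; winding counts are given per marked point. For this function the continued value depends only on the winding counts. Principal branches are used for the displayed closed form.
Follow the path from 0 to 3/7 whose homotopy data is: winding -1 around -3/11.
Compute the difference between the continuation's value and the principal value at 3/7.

Continued minus principal equals -(3/7)*sqrt(14).

The rational part is single-valued and drops out of the difference; each branch term changes only by its own monodromy.
(1/2)*sqrt(1 - d/(-3/11)): winding -1 is odd, the square root flips sign, contributing -2*(1/2)*sqrt(1 - (3/7)/(-3/11)) = -2*(1/2)*sqrt(18/7) = -(3/7)*sqrt(14).
Summing the contributions at d = 3/7 gives -(3/7)*sqrt(14).


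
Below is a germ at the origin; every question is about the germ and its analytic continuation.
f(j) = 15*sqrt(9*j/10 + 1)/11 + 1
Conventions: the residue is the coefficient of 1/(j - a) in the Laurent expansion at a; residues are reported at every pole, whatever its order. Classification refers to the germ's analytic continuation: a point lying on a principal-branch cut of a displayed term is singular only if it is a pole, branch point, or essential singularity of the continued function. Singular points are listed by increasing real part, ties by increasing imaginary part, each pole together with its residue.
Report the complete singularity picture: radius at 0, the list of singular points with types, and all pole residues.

Radius of convergence at 0: 10/9.
At -10/9: an algebraic (square-root) branch point.

Branch term (15/11)*sqrt(1 - j/(-10/9)): its argument vanishes at j = -10/9, a square-root branch point, modulus 10/9.
The radius of convergence is the smallest modulus among the singular points: 10/9.


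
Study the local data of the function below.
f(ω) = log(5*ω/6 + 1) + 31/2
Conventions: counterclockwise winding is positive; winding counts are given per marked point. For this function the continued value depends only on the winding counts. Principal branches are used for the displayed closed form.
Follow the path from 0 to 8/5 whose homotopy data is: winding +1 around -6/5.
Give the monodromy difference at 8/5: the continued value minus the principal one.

The rational part is single-valued and drops out of the difference; each branch term changes only by its own monodromy.
(1)*log(1 - ω/(-6/5)): each positive loop around -6/5 adds 2*pi*i to the log, so winding +1 contributes (1)*(1)*2*pi*i = (2)*pi*i.
Summing the contributions at ω = 8/5 gives (2)*pi*i.

Continued minus principal equals (2)*pi*i.


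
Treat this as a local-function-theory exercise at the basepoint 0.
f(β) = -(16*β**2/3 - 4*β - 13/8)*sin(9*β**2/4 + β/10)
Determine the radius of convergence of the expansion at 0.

The radius of convergence is infinite.

The factor -sin(9*β**2/4 + β/10) is entire and contributes no finite singular point.
The polynomial part has no poles.
No finite singular points: the Taylor series at 0 converges everywhere.


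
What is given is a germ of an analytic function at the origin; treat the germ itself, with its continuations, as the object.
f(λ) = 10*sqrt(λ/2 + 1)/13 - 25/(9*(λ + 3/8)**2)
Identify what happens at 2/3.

Denominator factors: λ + 3/8 = 25/24 at λ = 2/3 — none vanishes.
Branch term sqrt(1 - λ/(-2)): argument at 2/3 is 4/3, nonzero, so 2/3 is not its branch point (a point on a principal cut is still regular for the continued germ).
So the germ continues analytically to 2/3.

The point is a regular point.


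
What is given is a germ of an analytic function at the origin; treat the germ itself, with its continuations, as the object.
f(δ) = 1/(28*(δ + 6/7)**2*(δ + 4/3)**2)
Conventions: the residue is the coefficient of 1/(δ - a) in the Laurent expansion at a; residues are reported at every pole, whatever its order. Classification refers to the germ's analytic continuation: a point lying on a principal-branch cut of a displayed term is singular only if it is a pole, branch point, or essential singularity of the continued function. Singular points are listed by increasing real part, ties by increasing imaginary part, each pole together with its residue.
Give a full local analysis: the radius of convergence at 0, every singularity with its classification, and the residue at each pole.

Radius of convergence at 0: 6/7.
At -4/3: a pole of order 2; residue 1323/2000.
At -6/7: a pole of order 2; residue -1323/2000.

Denominator factor (δ + 4/3)^2: pole of order 2 at -4/3, modulus 4/3.
Denominator factor (δ + 6/7)^2: pole of order 2 at -6/7, modulus 6/7.
The radius of convergence is the smallest modulus among the singular points: 6/7.
At the order-2 pole -4/3 set g(δ) = (δ - (-4/3))^2*f(δ) = 1/(28*(δ + 6/7)**2).
Order-2 pole: residue = g'(a); g'(-4/3) = 1323/2000, so the residue is 1323/2000.
At the order-2 pole -6/7 set g(δ) = (δ - (-6/7))^2*f(δ) = 1/(28*(δ + 4/3)**2).
Order-2 pole: residue = g'(a); g'(-6/7) = -1323/2000, so the residue is -1323/2000.
List the singular points by increasing real part (a conjugate pair: the negative imaginary part first).


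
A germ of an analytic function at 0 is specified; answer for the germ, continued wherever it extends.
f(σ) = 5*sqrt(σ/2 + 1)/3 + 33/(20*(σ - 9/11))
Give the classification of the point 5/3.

The point is a regular point.

Denominator factors: σ - 9/11 = 28/33 at σ = 5/3 — none vanishes.
Branch term sqrt(1 - σ/(-2)): argument at 5/3 is 11/6, nonzero, so 5/3 is not its branch point (a point on a principal cut is still regular for the continued germ).
So the germ continues analytically to 5/3.


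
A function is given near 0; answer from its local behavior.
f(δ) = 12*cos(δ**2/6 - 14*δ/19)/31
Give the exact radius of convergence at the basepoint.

The radius of convergence is infinite.

The factor cos(δ**2/6 - 14*δ/19) is entire and contributes no finite singular point.
The polynomial part has no poles.
No finite singular points: the Taylor series at 0 converges everywhere.


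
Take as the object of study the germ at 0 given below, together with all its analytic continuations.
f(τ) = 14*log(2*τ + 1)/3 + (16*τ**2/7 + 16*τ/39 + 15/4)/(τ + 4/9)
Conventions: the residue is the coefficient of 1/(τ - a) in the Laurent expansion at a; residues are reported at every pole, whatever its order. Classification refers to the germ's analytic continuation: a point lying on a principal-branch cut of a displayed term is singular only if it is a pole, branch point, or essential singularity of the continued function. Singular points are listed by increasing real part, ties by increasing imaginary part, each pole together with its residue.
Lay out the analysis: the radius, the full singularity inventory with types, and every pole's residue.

Denominator factor (τ + 4/9): pole of order 1 at -4/9, modulus 4/9.
Branch term (14/3)*log(1 - τ/(-1/2)): its argument vanishes at τ = -1/2, a logarithmic branch point, modulus 1/2.
The radius of convergence is the smallest modulus among the singular points: 4/9.
The branch term is analytic at -4/9 and contributes nothing to the residue; only the rational part matters.
At the order-1 pole -4/9 set g(τ) = (τ - (-4/9))*(rational part) = 16*τ**2/7 + 16*τ/39 + 15/4.
Simple pole: residue = g(a) at a = -4/9, which is 118501/29484.
List the singular points by increasing real part (a conjugate pair: the negative imaginary part first).

Radius of convergence at 0: 4/9.
At -1/2: a logarithmic branch point.
At -4/9: a pole of order 1; residue 118501/29484.


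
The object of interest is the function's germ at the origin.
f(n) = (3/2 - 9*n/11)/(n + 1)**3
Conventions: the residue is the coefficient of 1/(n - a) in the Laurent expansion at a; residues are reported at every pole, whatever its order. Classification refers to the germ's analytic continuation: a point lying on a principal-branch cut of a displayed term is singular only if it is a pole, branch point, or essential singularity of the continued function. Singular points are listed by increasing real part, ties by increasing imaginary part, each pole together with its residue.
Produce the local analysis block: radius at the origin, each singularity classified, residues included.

Denominator factor (n + 1)^3: pole of order 3 at -1, modulus 1.
The radius of convergence is the smallest modulus among the singular points: 1.
At the order-3 pole -1 set g(n) = (n - (-1))^3*f(n) = 3/2 - 9*n/11.
Order-3 pole: residue = g''(a)/2; g''(-1) = 0, so the residue is 0.

Radius of convergence at 0: 1.
At -1: a pole of order 3; residue 0.


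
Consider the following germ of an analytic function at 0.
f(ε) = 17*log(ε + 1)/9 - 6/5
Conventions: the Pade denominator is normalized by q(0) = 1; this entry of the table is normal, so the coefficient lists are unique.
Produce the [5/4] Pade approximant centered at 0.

Taylor coefficients needed (expand at 0): a_0 = -6/5, a_1 = 17/9, a_2 = -17/18, a_3 = 17/27, a_4 = -17/36, a_5 = 17/45, a_6 = -17/54, a_7 = 17/63, a_8 = -17/72, a_9 = 17/81.
Write the denominator as Q(ε) = 1 + q1*ε + q2*ε^2 + q3*ε^3 + q4*ε^4. Requiring Q*f - P = O(ε^10) with deg P <= 5 kills the coefficients of ε^6..ε^9 in Q*f:
  ε^6: a_6 + q1*a_5 + q2*a_4 + q3*a_3 + q4*a_2 = 0, i.e. -17/54 + (17/45)*q1 + (-17/36)*q2 + (17/27)*q3 + (-17/18)*q4 = 0.
  ε^7: a_7 + q1*a_6 + q2*a_5 + q3*a_4 + q4*a_3 = 0, i.e. 17/63 + (-17/54)*q1 + (17/45)*q2 + (-17/36)*q3 + (17/27)*q4 = 0.
  ε^8: a_8 + q1*a_7 + q2*a_6 + q3*a_5 + q4*a_4 = 0, i.e. -17/72 + (17/63)*q1 + (-17/54)*q2 + (17/45)*q3 + (-17/36)*q4 = 0.
  ε^9: a_9 + q1*a_8 + q2*a_7 + q3*a_6 + q4*a_5 = 0, i.e. 17/81 + (-17/72)*q1 + (17/63)*q2 + (-17/54)*q3 + (17/45)*q4 = 0.
Solving this linear system: q1 = 20/9, q2 = 5/3, q3 = 10/21, q4 = 5/126.
The numerator is Q*f truncated at degree 5: P0 = a_0 = -6/5; P1 = a_1 + q1*a_0 = -7/9; P2 = a_2 + q1*a_1 + q2*a_0 = 203/162; P3 = a_3 + q1*a_2 + q2*a_1 + q3*a_0 = 628/567; P4 = a_4 + q1*a_3 + q2*a_2 + q3*a_1 + q4*a_0 = 199/972; P5 = a_5 + q1*a_4 + q2*a_3 + q3*a_2 + q4*a_1 = 17/5670.

The Pade approximant has numerator coefficients [-6/5, -7/9, 203/162, 628/567, 199/972, 17/5670]; denominator coefficients [1, 20/9, 5/3, 10/21, 5/126].


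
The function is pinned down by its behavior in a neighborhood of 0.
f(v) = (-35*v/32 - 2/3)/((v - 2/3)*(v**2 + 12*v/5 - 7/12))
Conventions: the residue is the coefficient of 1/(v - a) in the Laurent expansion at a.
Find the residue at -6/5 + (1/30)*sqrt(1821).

The factor v**2 + 12*v/5 - 7/12 splits as (v - a)(v - a') with a = -6/5 + (1/30)*sqrt(1821), a' = -6/5 - (1/30)*sqrt(1821). At the order-1 pole a set g(v) = (v - a)*f(v) = [(-35*v/32 - 2/3)/(v - 2/3)] / (v - a').
Simple pole: residue = g(a) at a = -6/5 + (1/30)*sqrt(1821), which is 1005/2104 + (29015/5108512)*sqrt(1821).

The residue is 1005/2104 + (29015/5108512)*sqrt(1821).


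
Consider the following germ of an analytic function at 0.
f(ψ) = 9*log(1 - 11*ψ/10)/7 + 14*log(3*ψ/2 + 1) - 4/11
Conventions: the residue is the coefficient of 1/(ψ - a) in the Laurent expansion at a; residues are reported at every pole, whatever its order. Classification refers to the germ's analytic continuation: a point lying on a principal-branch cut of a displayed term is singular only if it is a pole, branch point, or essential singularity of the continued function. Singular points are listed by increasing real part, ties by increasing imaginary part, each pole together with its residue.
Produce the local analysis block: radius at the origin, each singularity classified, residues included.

Branch term (14)*log(1 - ψ/(-2/3)): its argument vanishes at ψ = -2/3, a logarithmic branch point, modulus 2/3.
Branch term (9/7)*log(1 - ψ/(10/11)): its argument vanishes at ψ = 10/11, a logarithmic branch point, modulus 10/11.
The radius of convergence is the smallest modulus among the singular points: 2/3.
List the singular points by increasing real part (a conjugate pair: the negative imaginary part first).

Radius of convergence at 0: 2/3.
At -2/3: a logarithmic branch point.
At 10/11: a logarithmic branch point.


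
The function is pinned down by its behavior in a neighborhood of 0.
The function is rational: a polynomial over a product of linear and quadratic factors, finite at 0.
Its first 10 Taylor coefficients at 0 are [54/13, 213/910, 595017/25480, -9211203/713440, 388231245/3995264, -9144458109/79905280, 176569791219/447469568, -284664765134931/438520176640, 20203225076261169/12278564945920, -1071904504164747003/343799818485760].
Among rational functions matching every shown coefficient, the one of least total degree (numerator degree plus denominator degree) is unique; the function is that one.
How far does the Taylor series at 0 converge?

No rational of total degree below 8 reproduces all 10 coefficients; solving the [1/7] Pade equations on them gives f(φ) = (13*φ/10 + 9/13)/((φ - 4/3)*(φ**2 - 3*φ/7 - 1/2)**3), whose expansion matches every shown term.
Denominator factor (φ - 4/3): pole of order 1 at 4/3, modulus 4/3.
Denominator factor (φ**2 - 3*φ/7 - 1/2)^3: discriminant 107/49, real irrational roots 3/14 + (1/14)*sqrt(107) and 3/14 - (1/14)*sqrt(107); poles of order 3, moduli 3/14 + (1/14)*sqrt(107) and -3/14 + (1/14)*sqrt(107).
The radius of convergence is the smallest modulus among the singular points: -3/14 + (1/14)*sqrt(107).

The radius of convergence is -3/14 + (1/14)*sqrt(107).


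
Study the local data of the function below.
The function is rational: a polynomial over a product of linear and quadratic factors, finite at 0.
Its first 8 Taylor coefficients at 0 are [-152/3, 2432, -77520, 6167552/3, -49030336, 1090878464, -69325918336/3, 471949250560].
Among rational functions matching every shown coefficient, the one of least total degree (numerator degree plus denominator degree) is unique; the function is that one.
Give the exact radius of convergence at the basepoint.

The radius of convergence is 4 - (1/2)*sqrt(62).

No rational of total degree below 6 reproduces all 8 coefficients; solving the [0/6] Pade equations on them gives f(ω) = -19/(3*(ω**2 + 8*ω + 1/2)**3), whose expansion matches every shown term.
Denominator factor (ω**2 + 8*ω + 1/2)^3: discriminant 62, real irrational roots -4 + (1/2)*sqrt(62) and -4 - (1/2)*sqrt(62); poles of order 3, moduli 4 - (1/2)*sqrt(62) and 4 + (1/2)*sqrt(62).
The radius of convergence is the smallest modulus among the singular points: 4 - (1/2)*sqrt(62).


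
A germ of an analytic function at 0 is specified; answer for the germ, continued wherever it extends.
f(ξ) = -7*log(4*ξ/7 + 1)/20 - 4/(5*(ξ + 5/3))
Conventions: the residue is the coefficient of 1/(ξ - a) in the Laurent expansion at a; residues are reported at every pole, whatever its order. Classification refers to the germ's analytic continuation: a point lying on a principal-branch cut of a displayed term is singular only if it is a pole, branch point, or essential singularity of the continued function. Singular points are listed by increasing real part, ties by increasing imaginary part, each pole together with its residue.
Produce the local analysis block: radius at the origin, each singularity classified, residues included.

Radius of convergence at 0: 5/3.
At -7/4: a logarithmic branch point.
At -5/3: a pole of order 1; residue -4/5.

Denominator factor (ξ + 5/3): pole of order 1 at -5/3, modulus 5/3.
Branch term (-7/20)*log(1 - ξ/(-7/4)): its argument vanishes at ξ = -7/4, a logarithmic branch point, modulus 7/4.
The radius of convergence is the smallest modulus among the singular points: 5/3.
The branch term is analytic at -5/3 and contributes nothing to the residue; only the rational part matters.
At the order-1 pole -5/3 set g(ξ) = (ξ - (-5/3))*(rational part) = -4/5.
Simple pole: residue = g(a) at a = -5/3, which is -4/5.
List the singular points by increasing real part (a conjugate pair: the negative imaginary part first).


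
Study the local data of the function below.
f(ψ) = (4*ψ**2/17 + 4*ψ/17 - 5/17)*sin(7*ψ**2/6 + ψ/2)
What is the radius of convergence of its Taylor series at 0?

The factor sin(7*ψ**2/6 + ψ/2) is entire and contributes no finite singular point.
The polynomial part has no poles.
No finite singular points: the Taylor series at 0 converges everywhere.

The radius of convergence is infinite.


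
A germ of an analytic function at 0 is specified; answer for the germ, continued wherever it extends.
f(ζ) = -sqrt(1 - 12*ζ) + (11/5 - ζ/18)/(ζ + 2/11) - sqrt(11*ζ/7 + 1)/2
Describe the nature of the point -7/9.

Denominator factors: ζ + 2/11 = -59/99 at ζ = -7/9 — none vanishes.
Branch term sqrt(1 - ζ/(-7/11)): argument at -7/9 is -2/9, nonzero, so -7/9 is not its branch point (a point on a principal cut is still regular for the continued germ).
Branch term sqrt(1 - ζ/(1/12)): argument at -7/9 is 31/3, nonzero, so -7/9 is not its branch point (a point on a principal cut is still regular for the continued germ).
So the germ continues analytically to -7/9.

The point is a regular point.


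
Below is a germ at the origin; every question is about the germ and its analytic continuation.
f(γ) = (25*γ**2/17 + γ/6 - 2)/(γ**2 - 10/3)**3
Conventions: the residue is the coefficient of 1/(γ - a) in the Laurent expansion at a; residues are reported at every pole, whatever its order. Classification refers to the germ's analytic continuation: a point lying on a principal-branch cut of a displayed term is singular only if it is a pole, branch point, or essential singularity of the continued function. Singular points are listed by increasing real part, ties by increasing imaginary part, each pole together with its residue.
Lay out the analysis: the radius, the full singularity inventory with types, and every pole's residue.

Denominator factor (γ**2 - 10/3)^3: discriminant 40/3, real irrational roots (1/3)*sqrt(30) and -(1/3)*sqrt(30); poles of order 3, moduli (1/3)*sqrt(30) and (1/3)*sqrt(30).
The radius of convergence is the smallest modulus among the singular points: (1/3)*sqrt(30).
The factor γ**2 - 10/3 splits as (γ - a)(γ - a') with a = -(1/3)*sqrt(30), a' = (1/3)*sqrt(30). At the order-3 pole a set g(γ) = (γ - a)^3*f(γ) = [25*γ**2/17 + γ/6 - 2] / (γ - a')^3.
Order-3 pole: residue = g''(a)/2; g''(-(1/3)*sqrt(30)) = (417/34000)*sqrt(30), so the residue is (417/68000)*sqrt(30).
The factor γ**2 - 10/3 splits as (γ - a)(γ - a') with a = (1/3)*sqrt(30), a' = -(1/3)*sqrt(30). At the order-3 pole a set g(γ) = (γ - a)^3*f(γ) = [25*γ**2/17 + γ/6 - 2] / (γ - a')^3.
Order-3 pole: residue = g''(a)/2; g''((1/3)*sqrt(30)) = -(417/34000)*sqrt(30), so the residue is -(417/68000)*sqrt(30).
List the singular points by increasing real part (a conjugate pair: the negative imaginary part first).

Radius of convergence at 0: (1/3)*sqrt(30).
At -(1/3)*sqrt(30): a pole of order 3; residue (417/68000)*sqrt(30).
At (1/3)*sqrt(30): a pole of order 3; residue -(417/68000)*sqrt(30).


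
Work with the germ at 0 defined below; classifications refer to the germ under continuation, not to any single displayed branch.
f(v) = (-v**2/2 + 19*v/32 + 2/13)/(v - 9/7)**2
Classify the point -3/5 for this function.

Denominator factors: v - 9/7 = -66/35 at v = -3/5 — none vanishes.
So the germ continues analytically to -3/5.

The point is a regular point.


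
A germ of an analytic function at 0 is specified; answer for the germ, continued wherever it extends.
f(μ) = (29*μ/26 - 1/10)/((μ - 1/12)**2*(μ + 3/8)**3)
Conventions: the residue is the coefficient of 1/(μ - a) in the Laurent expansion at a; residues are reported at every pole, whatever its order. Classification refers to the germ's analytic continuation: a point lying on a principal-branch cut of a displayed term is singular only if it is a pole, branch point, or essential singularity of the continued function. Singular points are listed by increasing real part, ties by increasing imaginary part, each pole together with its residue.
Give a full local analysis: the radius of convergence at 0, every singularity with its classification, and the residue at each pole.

Denominator factor (μ + 3/8)^3: pole of order 3 at -3/8, modulus 3/8.
Denominator factor (μ - 1/12)^2: pole of order 2 at 1/12, modulus 1/12.
The radius of convergence is the smallest modulus among the singular points: 1/12.
At the order-3 pole -3/8 set g(μ) = (μ - (-3/8))^3*f(μ) = (29*μ/26 - 1/10)/(μ - 1/12)**2.
Order-3 pole: residue = g''(a)/2; g''(-3/8) = -2087424/86515, so the residue is -1043712/86515.
At the order-2 pole 1/12 set g(μ) = (μ - (1/12))^2*f(μ) = (29*μ/26 - 1/10)/(μ + 3/8)**3.
Order-2 pole: residue = g'(a); g'(1/12) = 1043712/86515, so the residue is 1043712/86515.
List the singular points by increasing real part (a conjugate pair: the negative imaginary part first).

Radius of convergence at 0: 1/12.
At -3/8: a pole of order 3; residue -1043712/86515.
At 1/12: a pole of order 2; residue 1043712/86515.
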